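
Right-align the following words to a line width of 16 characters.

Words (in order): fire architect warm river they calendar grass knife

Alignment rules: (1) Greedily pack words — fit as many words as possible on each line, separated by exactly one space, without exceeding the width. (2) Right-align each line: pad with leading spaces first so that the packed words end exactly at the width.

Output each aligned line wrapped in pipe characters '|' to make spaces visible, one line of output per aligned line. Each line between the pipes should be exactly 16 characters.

Answer: |  fire architect|
| warm river they|
|  calendar grass|
|           knife|

Derivation:
Line 1: ['fire', 'architect'] (min_width=14, slack=2)
Line 2: ['warm', 'river', 'they'] (min_width=15, slack=1)
Line 3: ['calendar', 'grass'] (min_width=14, slack=2)
Line 4: ['knife'] (min_width=5, slack=11)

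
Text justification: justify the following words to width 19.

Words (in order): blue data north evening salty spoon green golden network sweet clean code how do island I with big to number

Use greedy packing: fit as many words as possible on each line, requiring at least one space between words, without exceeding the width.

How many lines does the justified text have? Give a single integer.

Line 1: ['blue', 'data', 'north'] (min_width=15, slack=4)
Line 2: ['evening', 'salty', 'spoon'] (min_width=19, slack=0)
Line 3: ['green', 'golden'] (min_width=12, slack=7)
Line 4: ['network', 'sweet', 'clean'] (min_width=19, slack=0)
Line 5: ['code', 'how', 'do', 'island'] (min_width=18, slack=1)
Line 6: ['I', 'with', 'big', 'to'] (min_width=13, slack=6)
Line 7: ['number'] (min_width=6, slack=13)
Total lines: 7

Answer: 7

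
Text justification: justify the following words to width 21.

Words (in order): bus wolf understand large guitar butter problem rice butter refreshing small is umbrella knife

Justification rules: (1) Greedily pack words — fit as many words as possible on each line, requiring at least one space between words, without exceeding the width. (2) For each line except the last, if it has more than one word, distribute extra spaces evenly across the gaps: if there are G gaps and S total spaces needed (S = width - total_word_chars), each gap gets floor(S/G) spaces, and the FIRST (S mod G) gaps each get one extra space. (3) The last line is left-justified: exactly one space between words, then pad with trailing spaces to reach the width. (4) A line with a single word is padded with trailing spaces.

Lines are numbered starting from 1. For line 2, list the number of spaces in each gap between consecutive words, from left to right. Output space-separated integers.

Answer: 2 2

Derivation:
Line 1: ['bus', 'wolf', 'understand'] (min_width=19, slack=2)
Line 2: ['large', 'guitar', 'butter'] (min_width=19, slack=2)
Line 3: ['problem', 'rice', 'butter'] (min_width=19, slack=2)
Line 4: ['refreshing', 'small', 'is'] (min_width=19, slack=2)
Line 5: ['umbrella', 'knife'] (min_width=14, slack=7)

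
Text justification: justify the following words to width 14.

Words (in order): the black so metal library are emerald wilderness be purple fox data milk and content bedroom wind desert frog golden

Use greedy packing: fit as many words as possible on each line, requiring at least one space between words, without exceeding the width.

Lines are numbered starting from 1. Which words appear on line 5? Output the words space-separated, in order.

Line 1: ['the', 'black', 'so'] (min_width=12, slack=2)
Line 2: ['metal', 'library'] (min_width=13, slack=1)
Line 3: ['are', 'emerald'] (min_width=11, slack=3)
Line 4: ['wilderness', 'be'] (min_width=13, slack=1)
Line 5: ['purple', 'fox'] (min_width=10, slack=4)
Line 6: ['data', 'milk', 'and'] (min_width=13, slack=1)
Line 7: ['content'] (min_width=7, slack=7)
Line 8: ['bedroom', 'wind'] (min_width=12, slack=2)
Line 9: ['desert', 'frog'] (min_width=11, slack=3)
Line 10: ['golden'] (min_width=6, slack=8)

Answer: purple fox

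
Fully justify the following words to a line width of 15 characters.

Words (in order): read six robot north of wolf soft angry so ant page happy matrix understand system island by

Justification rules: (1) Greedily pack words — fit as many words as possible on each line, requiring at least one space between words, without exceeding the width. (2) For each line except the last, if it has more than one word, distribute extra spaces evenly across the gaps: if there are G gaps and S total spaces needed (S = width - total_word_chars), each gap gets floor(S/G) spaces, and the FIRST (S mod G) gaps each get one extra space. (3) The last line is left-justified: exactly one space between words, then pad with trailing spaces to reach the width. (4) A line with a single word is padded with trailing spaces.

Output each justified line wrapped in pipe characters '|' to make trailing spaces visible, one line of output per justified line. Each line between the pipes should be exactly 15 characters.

Line 1: ['read', 'six', 'robot'] (min_width=14, slack=1)
Line 2: ['north', 'of', 'wolf'] (min_width=13, slack=2)
Line 3: ['soft', 'angry', 'so'] (min_width=13, slack=2)
Line 4: ['ant', 'page', 'happy'] (min_width=14, slack=1)
Line 5: ['matrix'] (min_width=6, slack=9)
Line 6: ['understand'] (min_width=10, slack=5)
Line 7: ['system', 'island'] (min_width=13, slack=2)
Line 8: ['by'] (min_width=2, slack=13)

Answer: |read  six robot|
|north  of  wolf|
|soft  angry  so|
|ant  page happy|
|matrix         |
|understand     |
|system   island|
|by             |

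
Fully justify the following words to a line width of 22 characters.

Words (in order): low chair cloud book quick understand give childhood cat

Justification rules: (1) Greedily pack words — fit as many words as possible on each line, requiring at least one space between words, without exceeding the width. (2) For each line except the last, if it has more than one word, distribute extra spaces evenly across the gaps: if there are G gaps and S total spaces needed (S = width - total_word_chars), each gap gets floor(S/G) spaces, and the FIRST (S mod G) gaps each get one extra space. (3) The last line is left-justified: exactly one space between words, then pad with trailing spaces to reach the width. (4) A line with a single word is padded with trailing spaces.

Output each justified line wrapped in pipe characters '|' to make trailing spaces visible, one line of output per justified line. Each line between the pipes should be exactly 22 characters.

Line 1: ['low', 'chair', 'cloud', 'book'] (min_width=20, slack=2)
Line 2: ['quick', 'understand', 'give'] (min_width=21, slack=1)
Line 3: ['childhood', 'cat'] (min_width=13, slack=9)

Answer: |low  chair  cloud book|
|quick  understand give|
|childhood cat         |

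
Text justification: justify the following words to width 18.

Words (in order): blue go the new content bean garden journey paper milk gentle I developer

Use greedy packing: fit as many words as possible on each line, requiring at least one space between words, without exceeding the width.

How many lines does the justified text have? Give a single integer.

Line 1: ['blue', 'go', 'the', 'new'] (min_width=15, slack=3)
Line 2: ['content', 'bean'] (min_width=12, slack=6)
Line 3: ['garden', 'journey'] (min_width=14, slack=4)
Line 4: ['paper', 'milk', 'gentle'] (min_width=17, slack=1)
Line 5: ['I', 'developer'] (min_width=11, slack=7)
Total lines: 5

Answer: 5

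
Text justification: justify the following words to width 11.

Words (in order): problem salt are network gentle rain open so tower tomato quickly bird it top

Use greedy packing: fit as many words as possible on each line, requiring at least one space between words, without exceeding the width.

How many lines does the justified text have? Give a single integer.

Line 1: ['problem'] (min_width=7, slack=4)
Line 2: ['salt', 'are'] (min_width=8, slack=3)
Line 3: ['network'] (min_width=7, slack=4)
Line 4: ['gentle', 'rain'] (min_width=11, slack=0)
Line 5: ['open', 'so'] (min_width=7, slack=4)
Line 6: ['tower'] (min_width=5, slack=6)
Line 7: ['tomato'] (min_width=6, slack=5)
Line 8: ['quickly'] (min_width=7, slack=4)
Line 9: ['bird', 'it', 'top'] (min_width=11, slack=0)
Total lines: 9

Answer: 9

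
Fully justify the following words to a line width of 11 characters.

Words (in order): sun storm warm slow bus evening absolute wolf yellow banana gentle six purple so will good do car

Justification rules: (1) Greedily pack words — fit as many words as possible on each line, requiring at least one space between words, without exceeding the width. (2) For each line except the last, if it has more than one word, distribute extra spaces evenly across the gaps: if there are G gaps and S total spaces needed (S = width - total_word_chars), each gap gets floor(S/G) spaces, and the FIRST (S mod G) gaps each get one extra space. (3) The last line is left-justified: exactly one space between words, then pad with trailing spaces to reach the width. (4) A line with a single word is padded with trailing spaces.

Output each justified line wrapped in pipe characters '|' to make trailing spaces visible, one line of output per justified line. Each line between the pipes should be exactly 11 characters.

Line 1: ['sun', 'storm'] (min_width=9, slack=2)
Line 2: ['warm', 'slow'] (min_width=9, slack=2)
Line 3: ['bus', 'evening'] (min_width=11, slack=0)
Line 4: ['absolute'] (min_width=8, slack=3)
Line 5: ['wolf', 'yellow'] (min_width=11, slack=0)
Line 6: ['banana'] (min_width=6, slack=5)
Line 7: ['gentle', 'six'] (min_width=10, slack=1)
Line 8: ['purple', 'so'] (min_width=9, slack=2)
Line 9: ['will', 'good'] (min_width=9, slack=2)
Line 10: ['do', 'car'] (min_width=6, slack=5)

Answer: |sun   storm|
|warm   slow|
|bus evening|
|absolute   |
|wolf yellow|
|banana     |
|gentle  six|
|purple   so|
|will   good|
|do car     |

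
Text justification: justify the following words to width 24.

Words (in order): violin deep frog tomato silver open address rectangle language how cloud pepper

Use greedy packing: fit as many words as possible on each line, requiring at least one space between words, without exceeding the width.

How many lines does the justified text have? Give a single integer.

Line 1: ['violin', 'deep', 'frog', 'tomato'] (min_width=23, slack=1)
Line 2: ['silver', 'open', 'address'] (min_width=19, slack=5)
Line 3: ['rectangle', 'language', 'how'] (min_width=22, slack=2)
Line 4: ['cloud', 'pepper'] (min_width=12, slack=12)
Total lines: 4

Answer: 4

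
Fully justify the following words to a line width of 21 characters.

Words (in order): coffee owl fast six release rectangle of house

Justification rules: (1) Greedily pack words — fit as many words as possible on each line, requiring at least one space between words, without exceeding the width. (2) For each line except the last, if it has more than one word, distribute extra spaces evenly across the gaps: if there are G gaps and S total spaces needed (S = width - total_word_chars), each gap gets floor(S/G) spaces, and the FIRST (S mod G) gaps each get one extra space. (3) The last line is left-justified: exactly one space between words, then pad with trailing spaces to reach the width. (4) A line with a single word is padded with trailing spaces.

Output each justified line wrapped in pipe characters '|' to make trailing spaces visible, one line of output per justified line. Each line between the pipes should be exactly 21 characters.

Answer: |coffee  owl  fast six|
|release  rectangle of|
|house                |

Derivation:
Line 1: ['coffee', 'owl', 'fast', 'six'] (min_width=19, slack=2)
Line 2: ['release', 'rectangle', 'of'] (min_width=20, slack=1)
Line 3: ['house'] (min_width=5, slack=16)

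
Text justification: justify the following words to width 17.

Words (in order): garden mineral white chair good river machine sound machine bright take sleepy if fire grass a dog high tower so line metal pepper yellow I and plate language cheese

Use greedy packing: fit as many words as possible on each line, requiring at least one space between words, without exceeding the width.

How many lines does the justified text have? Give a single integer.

Line 1: ['garden', 'mineral'] (min_width=14, slack=3)
Line 2: ['white', 'chair', 'good'] (min_width=16, slack=1)
Line 3: ['river', 'machine'] (min_width=13, slack=4)
Line 4: ['sound', 'machine'] (min_width=13, slack=4)
Line 5: ['bright', 'take'] (min_width=11, slack=6)
Line 6: ['sleepy', 'if', 'fire'] (min_width=14, slack=3)
Line 7: ['grass', 'a', 'dog', 'high'] (min_width=16, slack=1)
Line 8: ['tower', 'so', 'line'] (min_width=13, slack=4)
Line 9: ['metal', 'pepper'] (min_width=12, slack=5)
Line 10: ['yellow', 'I', 'and'] (min_width=12, slack=5)
Line 11: ['plate', 'language'] (min_width=14, slack=3)
Line 12: ['cheese'] (min_width=6, slack=11)
Total lines: 12

Answer: 12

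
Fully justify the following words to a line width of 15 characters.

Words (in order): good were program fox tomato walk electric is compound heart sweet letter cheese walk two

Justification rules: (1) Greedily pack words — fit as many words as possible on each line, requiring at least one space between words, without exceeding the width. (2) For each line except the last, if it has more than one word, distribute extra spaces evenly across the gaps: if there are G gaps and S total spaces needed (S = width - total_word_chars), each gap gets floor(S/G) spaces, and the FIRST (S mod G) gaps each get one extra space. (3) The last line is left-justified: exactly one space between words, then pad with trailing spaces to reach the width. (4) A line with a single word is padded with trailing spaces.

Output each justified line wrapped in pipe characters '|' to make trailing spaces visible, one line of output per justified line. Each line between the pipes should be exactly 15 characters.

Line 1: ['good', 'were'] (min_width=9, slack=6)
Line 2: ['program', 'fox'] (min_width=11, slack=4)
Line 3: ['tomato', 'walk'] (min_width=11, slack=4)
Line 4: ['electric', 'is'] (min_width=11, slack=4)
Line 5: ['compound', 'heart'] (min_width=14, slack=1)
Line 6: ['sweet', 'letter'] (min_width=12, slack=3)
Line 7: ['cheese', 'walk', 'two'] (min_width=15, slack=0)

Answer: |good       were|
|program     fox|
|tomato     walk|
|electric     is|
|compound  heart|
|sweet    letter|
|cheese walk two|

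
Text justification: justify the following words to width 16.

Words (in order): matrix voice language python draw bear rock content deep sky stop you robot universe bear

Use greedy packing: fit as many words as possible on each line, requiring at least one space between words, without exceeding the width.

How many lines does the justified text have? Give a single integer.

Line 1: ['matrix', 'voice'] (min_width=12, slack=4)
Line 2: ['language', 'python'] (min_width=15, slack=1)
Line 3: ['draw', 'bear', 'rock'] (min_width=14, slack=2)
Line 4: ['content', 'deep', 'sky'] (min_width=16, slack=0)
Line 5: ['stop', 'you', 'robot'] (min_width=14, slack=2)
Line 6: ['universe', 'bear'] (min_width=13, slack=3)
Total lines: 6

Answer: 6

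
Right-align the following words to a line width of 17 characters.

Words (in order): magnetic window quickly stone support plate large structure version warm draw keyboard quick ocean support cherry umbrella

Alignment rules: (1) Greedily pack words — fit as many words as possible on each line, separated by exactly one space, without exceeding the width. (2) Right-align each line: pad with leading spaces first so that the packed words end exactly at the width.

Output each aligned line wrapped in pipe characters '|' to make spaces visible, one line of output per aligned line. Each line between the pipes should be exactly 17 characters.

Line 1: ['magnetic', 'window'] (min_width=15, slack=2)
Line 2: ['quickly', 'stone'] (min_width=13, slack=4)
Line 3: ['support', 'plate'] (min_width=13, slack=4)
Line 4: ['large', 'structure'] (min_width=15, slack=2)
Line 5: ['version', 'warm', 'draw'] (min_width=17, slack=0)
Line 6: ['keyboard', 'quick'] (min_width=14, slack=3)
Line 7: ['ocean', 'support'] (min_width=13, slack=4)
Line 8: ['cherry', 'umbrella'] (min_width=15, slack=2)

Answer: |  magnetic window|
|    quickly stone|
|    support plate|
|  large structure|
|version warm draw|
|   keyboard quick|
|    ocean support|
|  cherry umbrella|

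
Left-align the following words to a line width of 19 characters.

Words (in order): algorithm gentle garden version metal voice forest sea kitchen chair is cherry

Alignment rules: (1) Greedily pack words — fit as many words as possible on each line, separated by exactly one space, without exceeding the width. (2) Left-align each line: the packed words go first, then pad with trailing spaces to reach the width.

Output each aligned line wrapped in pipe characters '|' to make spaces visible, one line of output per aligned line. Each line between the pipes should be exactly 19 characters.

Answer: |algorithm gentle   |
|garden version     |
|metal voice forest |
|sea kitchen chair  |
|is cherry          |

Derivation:
Line 1: ['algorithm', 'gentle'] (min_width=16, slack=3)
Line 2: ['garden', 'version'] (min_width=14, slack=5)
Line 3: ['metal', 'voice', 'forest'] (min_width=18, slack=1)
Line 4: ['sea', 'kitchen', 'chair'] (min_width=17, slack=2)
Line 5: ['is', 'cherry'] (min_width=9, slack=10)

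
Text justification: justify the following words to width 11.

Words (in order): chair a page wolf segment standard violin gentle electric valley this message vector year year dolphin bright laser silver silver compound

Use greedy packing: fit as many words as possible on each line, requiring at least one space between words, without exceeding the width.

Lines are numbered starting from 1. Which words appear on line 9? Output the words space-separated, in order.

Line 1: ['chair', 'a'] (min_width=7, slack=4)
Line 2: ['page', 'wolf'] (min_width=9, slack=2)
Line 3: ['segment'] (min_width=7, slack=4)
Line 4: ['standard'] (min_width=8, slack=3)
Line 5: ['violin'] (min_width=6, slack=5)
Line 6: ['gentle'] (min_width=6, slack=5)
Line 7: ['electric'] (min_width=8, slack=3)
Line 8: ['valley', 'this'] (min_width=11, slack=0)
Line 9: ['message'] (min_width=7, slack=4)
Line 10: ['vector', 'year'] (min_width=11, slack=0)
Line 11: ['year'] (min_width=4, slack=7)
Line 12: ['dolphin'] (min_width=7, slack=4)
Line 13: ['bright'] (min_width=6, slack=5)
Line 14: ['laser'] (min_width=5, slack=6)
Line 15: ['silver'] (min_width=6, slack=5)
Line 16: ['silver'] (min_width=6, slack=5)
Line 17: ['compound'] (min_width=8, slack=3)

Answer: message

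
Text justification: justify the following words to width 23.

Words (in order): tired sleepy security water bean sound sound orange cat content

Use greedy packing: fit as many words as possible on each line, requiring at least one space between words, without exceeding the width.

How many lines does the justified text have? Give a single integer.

Line 1: ['tired', 'sleepy', 'security'] (min_width=21, slack=2)
Line 2: ['water', 'bean', 'sound', 'sound'] (min_width=22, slack=1)
Line 3: ['orange', 'cat', 'content'] (min_width=18, slack=5)
Total lines: 3

Answer: 3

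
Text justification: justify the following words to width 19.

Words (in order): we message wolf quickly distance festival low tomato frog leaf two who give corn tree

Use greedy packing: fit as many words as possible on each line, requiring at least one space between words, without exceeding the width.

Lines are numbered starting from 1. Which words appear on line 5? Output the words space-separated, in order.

Answer: give corn tree

Derivation:
Line 1: ['we', 'message', 'wolf'] (min_width=15, slack=4)
Line 2: ['quickly', 'distance'] (min_width=16, slack=3)
Line 3: ['festival', 'low', 'tomato'] (min_width=19, slack=0)
Line 4: ['frog', 'leaf', 'two', 'who'] (min_width=17, slack=2)
Line 5: ['give', 'corn', 'tree'] (min_width=14, slack=5)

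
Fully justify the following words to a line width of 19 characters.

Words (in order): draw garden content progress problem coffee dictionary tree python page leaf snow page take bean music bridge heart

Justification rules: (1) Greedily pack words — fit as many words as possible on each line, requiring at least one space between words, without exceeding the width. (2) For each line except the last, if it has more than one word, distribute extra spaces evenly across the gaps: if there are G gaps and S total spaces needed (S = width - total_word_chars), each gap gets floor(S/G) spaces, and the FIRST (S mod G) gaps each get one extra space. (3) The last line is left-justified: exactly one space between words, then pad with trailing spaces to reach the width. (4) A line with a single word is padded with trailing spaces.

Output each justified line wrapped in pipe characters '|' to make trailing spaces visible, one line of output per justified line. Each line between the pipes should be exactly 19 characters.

Line 1: ['draw', 'garden', 'content'] (min_width=19, slack=0)
Line 2: ['progress', 'problem'] (min_width=16, slack=3)
Line 3: ['coffee', 'dictionary'] (min_width=17, slack=2)
Line 4: ['tree', 'python', 'page'] (min_width=16, slack=3)
Line 5: ['leaf', 'snow', 'page', 'take'] (min_width=19, slack=0)
Line 6: ['bean', 'music', 'bridge'] (min_width=17, slack=2)
Line 7: ['heart'] (min_width=5, slack=14)

Answer: |draw garden content|
|progress    problem|
|coffee   dictionary|
|tree   python  page|
|leaf snow page take|
|bean  music  bridge|
|heart              |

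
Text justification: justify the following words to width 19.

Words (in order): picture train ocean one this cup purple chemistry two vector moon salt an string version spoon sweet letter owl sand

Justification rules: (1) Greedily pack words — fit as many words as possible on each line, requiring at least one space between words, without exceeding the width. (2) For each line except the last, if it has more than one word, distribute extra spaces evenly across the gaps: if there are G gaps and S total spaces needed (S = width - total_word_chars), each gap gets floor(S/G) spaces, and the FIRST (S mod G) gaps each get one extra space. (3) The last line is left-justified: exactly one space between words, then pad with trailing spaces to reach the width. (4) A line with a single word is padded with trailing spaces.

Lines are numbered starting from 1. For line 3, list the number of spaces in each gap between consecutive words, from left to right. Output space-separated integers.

Answer: 7

Derivation:
Line 1: ['picture', 'train', 'ocean'] (min_width=19, slack=0)
Line 2: ['one', 'this', 'cup', 'purple'] (min_width=19, slack=0)
Line 3: ['chemistry', 'two'] (min_width=13, slack=6)
Line 4: ['vector', 'moon', 'salt', 'an'] (min_width=19, slack=0)
Line 5: ['string', 'version'] (min_width=14, slack=5)
Line 6: ['spoon', 'sweet', 'letter'] (min_width=18, slack=1)
Line 7: ['owl', 'sand'] (min_width=8, slack=11)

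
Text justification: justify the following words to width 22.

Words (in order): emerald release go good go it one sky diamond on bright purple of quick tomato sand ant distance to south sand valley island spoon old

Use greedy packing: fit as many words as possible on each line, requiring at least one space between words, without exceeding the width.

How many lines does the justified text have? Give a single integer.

Line 1: ['emerald', 'release', 'go'] (min_width=18, slack=4)
Line 2: ['good', 'go', 'it', 'one', 'sky'] (min_width=18, slack=4)
Line 3: ['diamond', 'on', 'bright'] (min_width=17, slack=5)
Line 4: ['purple', 'of', 'quick', 'tomato'] (min_width=22, slack=0)
Line 5: ['sand', 'ant', 'distance', 'to'] (min_width=20, slack=2)
Line 6: ['south', 'sand', 'valley'] (min_width=17, slack=5)
Line 7: ['island', 'spoon', 'old'] (min_width=16, slack=6)
Total lines: 7

Answer: 7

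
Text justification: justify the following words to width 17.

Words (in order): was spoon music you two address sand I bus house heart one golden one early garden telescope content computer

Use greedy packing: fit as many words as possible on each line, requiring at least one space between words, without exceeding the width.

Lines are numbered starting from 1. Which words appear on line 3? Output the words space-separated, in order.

Answer: sand I bus house

Derivation:
Line 1: ['was', 'spoon', 'music'] (min_width=15, slack=2)
Line 2: ['you', 'two', 'address'] (min_width=15, slack=2)
Line 3: ['sand', 'I', 'bus', 'house'] (min_width=16, slack=1)
Line 4: ['heart', 'one', 'golden'] (min_width=16, slack=1)
Line 5: ['one', 'early', 'garden'] (min_width=16, slack=1)
Line 6: ['telescope', 'content'] (min_width=17, slack=0)
Line 7: ['computer'] (min_width=8, slack=9)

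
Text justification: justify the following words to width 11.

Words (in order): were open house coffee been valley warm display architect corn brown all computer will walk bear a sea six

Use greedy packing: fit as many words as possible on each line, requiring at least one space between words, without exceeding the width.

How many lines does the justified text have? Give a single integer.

Answer: 12

Derivation:
Line 1: ['were', 'open'] (min_width=9, slack=2)
Line 2: ['house'] (min_width=5, slack=6)
Line 3: ['coffee', 'been'] (min_width=11, slack=0)
Line 4: ['valley', 'warm'] (min_width=11, slack=0)
Line 5: ['display'] (min_width=7, slack=4)
Line 6: ['architect'] (min_width=9, slack=2)
Line 7: ['corn', 'brown'] (min_width=10, slack=1)
Line 8: ['all'] (min_width=3, slack=8)
Line 9: ['computer'] (min_width=8, slack=3)
Line 10: ['will', 'walk'] (min_width=9, slack=2)
Line 11: ['bear', 'a', 'sea'] (min_width=10, slack=1)
Line 12: ['six'] (min_width=3, slack=8)
Total lines: 12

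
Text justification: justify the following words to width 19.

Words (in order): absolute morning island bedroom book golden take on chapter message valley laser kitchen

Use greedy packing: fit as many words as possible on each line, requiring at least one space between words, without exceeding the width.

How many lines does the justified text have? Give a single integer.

Answer: 6

Derivation:
Line 1: ['absolute', 'morning'] (min_width=16, slack=3)
Line 2: ['island', 'bedroom', 'book'] (min_width=19, slack=0)
Line 3: ['golden', 'take', 'on'] (min_width=14, slack=5)
Line 4: ['chapter', 'message'] (min_width=15, slack=4)
Line 5: ['valley', 'laser'] (min_width=12, slack=7)
Line 6: ['kitchen'] (min_width=7, slack=12)
Total lines: 6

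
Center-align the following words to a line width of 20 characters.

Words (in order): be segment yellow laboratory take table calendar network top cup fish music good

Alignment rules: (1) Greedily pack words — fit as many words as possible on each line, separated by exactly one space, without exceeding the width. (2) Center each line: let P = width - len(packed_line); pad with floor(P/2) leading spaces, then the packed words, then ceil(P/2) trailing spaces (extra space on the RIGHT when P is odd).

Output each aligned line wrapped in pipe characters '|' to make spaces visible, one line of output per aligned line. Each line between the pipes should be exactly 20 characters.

Answer: | be segment yellow  |
|  laboratory take   |
|   table calendar   |
|network top cup fish|
|     music good     |

Derivation:
Line 1: ['be', 'segment', 'yellow'] (min_width=17, slack=3)
Line 2: ['laboratory', 'take'] (min_width=15, slack=5)
Line 3: ['table', 'calendar'] (min_width=14, slack=6)
Line 4: ['network', 'top', 'cup', 'fish'] (min_width=20, slack=0)
Line 5: ['music', 'good'] (min_width=10, slack=10)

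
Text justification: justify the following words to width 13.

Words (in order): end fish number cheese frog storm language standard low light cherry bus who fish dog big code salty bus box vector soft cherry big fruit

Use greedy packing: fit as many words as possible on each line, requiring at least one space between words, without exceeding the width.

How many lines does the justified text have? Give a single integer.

Answer: 12

Derivation:
Line 1: ['end', 'fish'] (min_width=8, slack=5)
Line 2: ['number', 'cheese'] (min_width=13, slack=0)
Line 3: ['frog', 'storm'] (min_width=10, slack=3)
Line 4: ['language'] (min_width=8, slack=5)
Line 5: ['standard', 'low'] (min_width=12, slack=1)
Line 6: ['light', 'cherry'] (min_width=12, slack=1)
Line 7: ['bus', 'who', 'fish'] (min_width=12, slack=1)
Line 8: ['dog', 'big', 'code'] (min_width=12, slack=1)
Line 9: ['salty', 'bus', 'box'] (min_width=13, slack=0)
Line 10: ['vector', 'soft'] (min_width=11, slack=2)
Line 11: ['cherry', 'big'] (min_width=10, slack=3)
Line 12: ['fruit'] (min_width=5, slack=8)
Total lines: 12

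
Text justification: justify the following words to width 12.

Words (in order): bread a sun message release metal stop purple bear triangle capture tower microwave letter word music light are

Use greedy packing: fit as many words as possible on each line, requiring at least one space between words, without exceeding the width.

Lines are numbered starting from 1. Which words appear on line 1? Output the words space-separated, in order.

Line 1: ['bread', 'a', 'sun'] (min_width=11, slack=1)
Line 2: ['message'] (min_width=7, slack=5)
Line 3: ['release'] (min_width=7, slack=5)
Line 4: ['metal', 'stop'] (min_width=10, slack=2)
Line 5: ['purple', 'bear'] (min_width=11, slack=1)
Line 6: ['triangle'] (min_width=8, slack=4)
Line 7: ['capture'] (min_width=7, slack=5)
Line 8: ['tower'] (min_width=5, slack=7)
Line 9: ['microwave'] (min_width=9, slack=3)
Line 10: ['letter', 'word'] (min_width=11, slack=1)
Line 11: ['music', 'light'] (min_width=11, slack=1)
Line 12: ['are'] (min_width=3, slack=9)

Answer: bread a sun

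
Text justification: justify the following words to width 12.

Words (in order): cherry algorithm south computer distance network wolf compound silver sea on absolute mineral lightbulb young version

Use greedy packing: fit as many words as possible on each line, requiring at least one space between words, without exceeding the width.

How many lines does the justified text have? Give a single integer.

Answer: 13

Derivation:
Line 1: ['cherry'] (min_width=6, slack=6)
Line 2: ['algorithm'] (min_width=9, slack=3)
Line 3: ['south'] (min_width=5, slack=7)
Line 4: ['computer'] (min_width=8, slack=4)
Line 5: ['distance'] (min_width=8, slack=4)
Line 6: ['network', 'wolf'] (min_width=12, slack=0)
Line 7: ['compound'] (min_width=8, slack=4)
Line 8: ['silver', 'sea'] (min_width=10, slack=2)
Line 9: ['on', 'absolute'] (min_width=11, slack=1)
Line 10: ['mineral'] (min_width=7, slack=5)
Line 11: ['lightbulb'] (min_width=9, slack=3)
Line 12: ['young'] (min_width=5, slack=7)
Line 13: ['version'] (min_width=7, slack=5)
Total lines: 13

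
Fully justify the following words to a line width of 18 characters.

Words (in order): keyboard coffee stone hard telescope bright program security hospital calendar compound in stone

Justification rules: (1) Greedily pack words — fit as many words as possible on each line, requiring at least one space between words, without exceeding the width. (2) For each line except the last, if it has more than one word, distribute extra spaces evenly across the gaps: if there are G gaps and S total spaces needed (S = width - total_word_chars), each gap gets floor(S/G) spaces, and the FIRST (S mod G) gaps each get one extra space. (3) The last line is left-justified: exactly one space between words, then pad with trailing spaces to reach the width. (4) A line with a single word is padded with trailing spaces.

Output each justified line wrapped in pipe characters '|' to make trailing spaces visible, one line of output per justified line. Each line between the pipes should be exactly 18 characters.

Line 1: ['keyboard', 'coffee'] (min_width=15, slack=3)
Line 2: ['stone', 'hard'] (min_width=10, slack=8)
Line 3: ['telescope', 'bright'] (min_width=16, slack=2)
Line 4: ['program', 'security'] (min_width=16, slack=2)
Line 5: ['hospital', 'calendar'] (min_width=17, slack=1)
Line 6: ['compound', 'in', 'stone'] (min_width=17, slack=1)

Answer: |keyboard    coffee|
|stone         hard|
|telescope   bright|
|program   security|
|hospital  calendar|
|compound in stone |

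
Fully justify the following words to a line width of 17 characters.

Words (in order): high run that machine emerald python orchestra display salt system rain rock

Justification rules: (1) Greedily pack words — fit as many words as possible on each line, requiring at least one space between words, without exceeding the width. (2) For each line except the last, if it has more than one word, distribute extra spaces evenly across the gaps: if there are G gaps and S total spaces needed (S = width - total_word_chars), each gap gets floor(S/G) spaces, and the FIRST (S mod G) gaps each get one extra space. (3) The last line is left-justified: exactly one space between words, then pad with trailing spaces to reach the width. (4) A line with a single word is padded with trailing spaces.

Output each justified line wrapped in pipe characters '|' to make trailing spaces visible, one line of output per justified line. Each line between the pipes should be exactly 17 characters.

Answer: |high   run   that|
|machine   emerald|
|python  orchestra|
|display      salt|
|system rain rock |

Derivation:
Line 1: ['high', 'run', 'that'] (min_width=13, slack=4)
Line 2: ['machine', 'emerald'] (min_width=15, slack=2)
Line 3: ['python', 'orchestra'] (min_width=16, slack=1)
Line 4: ['display', 'salt'] (min_width=12, slack=5)
Line 5: ['system', 'rain', 'rock'] (min_width=16, slack=1)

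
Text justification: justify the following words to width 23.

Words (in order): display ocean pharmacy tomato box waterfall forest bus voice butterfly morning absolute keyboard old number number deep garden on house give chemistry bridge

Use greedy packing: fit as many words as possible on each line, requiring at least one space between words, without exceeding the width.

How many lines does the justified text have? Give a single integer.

Line 1: ['display', 'ocean', 'pharmacy'] (min_width=22, slack=1)
Line 2: ['tomato', 'box', 'waterfall'] (min_width=20, slack=3)
Line 3: ['forest', 'bus', 'voice'] (min_width=16, slack=7)
Line 4: ['butterfly', 'morning'] (min_width=17, slack=6)
Line 5: ['absolute', 'keyboard', 'old'] (min_width=21, slack=2)
Line 6: ['number', 'number', 'deep'] (min_width=18, slack=5)
Line 7: ['garden', 'on', 'house', 'give'] (min_width=20, slack=3)
Line 8: ['chemistry', 'bridge'] (min_width=16, slack=7)
Total lines: 8

Answer: 8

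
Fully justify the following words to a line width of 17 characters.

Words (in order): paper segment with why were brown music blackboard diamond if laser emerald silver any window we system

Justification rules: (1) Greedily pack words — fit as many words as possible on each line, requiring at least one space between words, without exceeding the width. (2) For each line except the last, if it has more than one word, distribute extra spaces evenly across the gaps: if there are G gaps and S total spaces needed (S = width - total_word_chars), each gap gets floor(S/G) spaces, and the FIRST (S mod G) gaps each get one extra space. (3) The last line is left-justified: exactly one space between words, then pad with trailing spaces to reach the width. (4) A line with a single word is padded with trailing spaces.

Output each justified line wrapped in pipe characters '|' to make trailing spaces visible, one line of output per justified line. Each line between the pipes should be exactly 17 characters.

Line 1: ['paper', 'segment'] (min_width=13, slack=4)
Line 2: ['with', 'why', 'were'] (min_width=13, slack=4)
Line 3: ['brown', 'music'] (min_width=11, slack=6)
Line 4: ['blackboard'] (min_width=10, slack=7)
Line 5: ['diamond', 'if', 'laser'] (min_width=16, slack=1)
Line 6: ['emerald', 'silver'] (min_width=14, slack=3)
Line 7: ['any', 'window', 'we'] (min_width=13, slack=4)
Line 8: ['system'] (min_width=6, slack=11)

Answer: |paper     segment|
|with   why   were|
|brown       music|
|blackboard       |
|diamond  if laser|
|emerald    silver|
|any   window   we|
|system           |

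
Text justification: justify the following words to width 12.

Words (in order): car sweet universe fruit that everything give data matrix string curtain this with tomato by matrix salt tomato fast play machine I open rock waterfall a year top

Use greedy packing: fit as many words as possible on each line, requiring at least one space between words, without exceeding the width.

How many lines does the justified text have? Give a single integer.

Answer: 16

Derivation:
Line 1: ['car', 'sweet'] (min_width=9, slack=3)
Line 2: ['universe'] (min_width=8, slack=4)
Line 3: ['fruit', 'that'] (min_width=10, slack=2)
Line 4: ['everything'] (min_width=10, slack=2)
Line 5: ['give', 'data'] (min_width=9, slack=3)
Line 6: ['matrix'] (min_width=6, slack=6)
Line 7: ['string'] (min_width=6, slack=6)
Line 8: ['curtain', 'this'] (min_width=12, slack=0)
Line 9: ['with', 'tomato'] (min_width=11, slack=1)
Line 10: ['by', 'matrix'] (min_width=9, slack=3)
Line 11: ['salt', 'tomato'] (min_width=11, slack=1)
Line 12: ['fast', 'play'] (min_width=9, slack=3)
Line 13: ['machine', 'I'] (min_width=9, slack=3)
Line 14: ['open', 'rock'] (min_width=9, slack=3)
Line 15: ['waterfall', 'a'] (min_width=11, slack=1)
Line 16: ['year', 'top'] (min_width=8, slack=4)
Total lines: 16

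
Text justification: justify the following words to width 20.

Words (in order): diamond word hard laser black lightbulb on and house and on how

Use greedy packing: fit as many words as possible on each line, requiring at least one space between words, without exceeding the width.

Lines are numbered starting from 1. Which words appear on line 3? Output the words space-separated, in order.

Line 1: ['diamond', 'word', 'hard'] (min_width=17, slack=3)
Line 2: ['laser', 'black'] (min_width=11, slack=9)
Line 3: ['lightbulb', 'on', 'and'] (min_width=16, slack=4)
Line 4: ['house', 'and', 'on', 'how'] (min_width=16, slack=4)

Answer: lightbulb on and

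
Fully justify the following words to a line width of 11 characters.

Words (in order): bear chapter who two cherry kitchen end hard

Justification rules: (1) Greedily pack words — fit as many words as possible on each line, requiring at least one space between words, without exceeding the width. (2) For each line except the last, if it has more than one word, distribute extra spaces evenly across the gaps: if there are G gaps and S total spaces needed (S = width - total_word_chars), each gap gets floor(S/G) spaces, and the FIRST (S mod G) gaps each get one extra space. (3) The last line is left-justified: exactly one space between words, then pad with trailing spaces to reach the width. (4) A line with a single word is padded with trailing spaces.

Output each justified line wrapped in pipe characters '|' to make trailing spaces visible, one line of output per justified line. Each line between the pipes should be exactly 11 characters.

Answer: |bear       |
|chapter who|
|two  cherry|
|kitchen end|
|hard       |

Derivation:
Line 1: ['bear'] (min_width=4, slack=7)
Line 2: ['chapter', 'who'] (min_width=11, slack=0)
Line 3: ['two', 'cherry'] (min_width=10, slack=1)
Line 4: ['kitchen', 'end'] (min_width=11, slack=0)
Line 5: ['hard'] (min_width=4, slack=7)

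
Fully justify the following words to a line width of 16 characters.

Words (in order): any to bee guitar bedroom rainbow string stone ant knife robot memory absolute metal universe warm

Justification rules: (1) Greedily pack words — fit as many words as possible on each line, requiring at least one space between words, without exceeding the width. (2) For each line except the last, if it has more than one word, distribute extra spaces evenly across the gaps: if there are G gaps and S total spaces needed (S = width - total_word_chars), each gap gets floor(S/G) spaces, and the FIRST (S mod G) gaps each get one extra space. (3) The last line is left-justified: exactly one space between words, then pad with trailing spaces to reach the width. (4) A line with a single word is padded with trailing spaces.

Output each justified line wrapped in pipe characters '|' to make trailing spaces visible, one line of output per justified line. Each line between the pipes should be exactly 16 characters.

Answer: |any    to    bee|
|guitar   bedroom|
|rainbow   string|
|stone  ant knife|
|robot     memory|
|absolute   metal|
|universe warm   |

Derivation:
Line 1: ['any', 'to', 'bee'] (min_width=10, slack=6)
Line 2: ['guitar', 'bedroom'] (min_width=14, slack=2)
Line 3: ['rainbow', 'string'] (min_width=14, slack=2)
Line 4: ['stone', 'ant', 'knife'] (min_width=15, slack=1)
Line 5: ['robot', 'memory'] (min_width=12, slack=4)
Line 6: ['absolute', 'metal'] (min_width=14, slack=2)
Line 7: ['universe', 'warm'] (min_width=13, slack=3)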